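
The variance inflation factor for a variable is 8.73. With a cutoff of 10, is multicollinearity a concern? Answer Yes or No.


Compare VIF = 8.73 to the threshold of 10.
8.73 < 10, so the answer is No.

No


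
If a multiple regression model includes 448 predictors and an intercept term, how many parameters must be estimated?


Including the intercept, the model has 448 predictor coefficients + 1 intercept.
Total = 449.

449


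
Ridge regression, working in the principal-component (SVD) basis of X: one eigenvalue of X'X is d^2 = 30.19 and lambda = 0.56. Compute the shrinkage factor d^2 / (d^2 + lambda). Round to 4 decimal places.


Denominator = d^2 + lambda = 30.19 + 0.56 = 30.7500.
Shrinkage = 30.19 / 30.7500 = 0.9818.

0.9818


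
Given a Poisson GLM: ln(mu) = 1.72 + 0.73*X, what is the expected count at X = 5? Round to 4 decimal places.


Compute eta = 1.72 + 0.73 * 5 = 5.3700.
Apply inverse link: mu = e^5.3700 = 214.8629.

214.8629


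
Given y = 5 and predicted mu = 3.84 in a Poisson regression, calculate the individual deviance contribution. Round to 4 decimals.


First: ln(5/3.84) = 0.263966.
Then: 5 * 0.263966 = 1.319830.
y - mu = 5 - 3.84 = 1.16.
D = 2(1.319830 - 1.16) = 0.319660, which rounds to 0.3197.

0.3197


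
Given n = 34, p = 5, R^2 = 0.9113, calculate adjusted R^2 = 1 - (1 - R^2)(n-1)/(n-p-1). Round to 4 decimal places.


Plug in: Adj R^2 = 1 - (1 - 0.9113) * 33/28.
= 1 - 0.0887 * 33/28
= 1 - 2.9271 / 28
= 1 - 0.1045 = 0.8955.

0.8955


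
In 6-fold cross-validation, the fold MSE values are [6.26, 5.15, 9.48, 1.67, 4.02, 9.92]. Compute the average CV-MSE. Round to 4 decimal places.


Add all fold MSEs: 36.5000.
Divide by k = 6: 36.5000/6 = 6.0833.

6.0833


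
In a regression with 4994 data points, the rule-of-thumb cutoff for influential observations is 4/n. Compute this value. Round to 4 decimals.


Using the rule of thumb:
Threshold = 4 / 4994 = 0.0008.

0.0008


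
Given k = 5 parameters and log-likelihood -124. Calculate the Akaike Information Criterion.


AIC = 2k - 2*loglik = 2(5) - 2(-124).
= 10 + 248 = 258.

258


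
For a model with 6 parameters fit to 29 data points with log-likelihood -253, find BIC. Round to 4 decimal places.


Compute k*ln(n) = 6*ln(29) = 6*3.367296 = 20.203776.
Then -2*loglik = 506.
BIC = 20.203776 + 506 = 526.203776, which rounds to 526.2038.

526.2038


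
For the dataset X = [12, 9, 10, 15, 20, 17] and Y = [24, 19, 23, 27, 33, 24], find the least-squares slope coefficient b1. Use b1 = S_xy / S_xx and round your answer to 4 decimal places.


The sample means are xbar = 13.8333 and ybar = 25.0000.
Compute S_xx = 90.8333 and S_xy = 87.0000.
Slope b1 = S_xy / S_xx = 87.0000 / 90.8333 = 0.9578.

0.9578


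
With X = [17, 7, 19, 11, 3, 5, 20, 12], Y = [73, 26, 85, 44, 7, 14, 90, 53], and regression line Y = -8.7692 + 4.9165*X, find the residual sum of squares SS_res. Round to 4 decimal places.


For each point, residual = actual - predicted.
Residuals: [-1.8113, 0.3537, 0.3557, -1.3123, 1.0197, -1.8133, 0.4392, 2.7712].
Sum of squared residuals = 17.4549.

17.4549


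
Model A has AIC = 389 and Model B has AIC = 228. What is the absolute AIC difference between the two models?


|AIC_A - AIC_B| = |389 - 228| = 161.
Model B is preferred (lower AIC).

161


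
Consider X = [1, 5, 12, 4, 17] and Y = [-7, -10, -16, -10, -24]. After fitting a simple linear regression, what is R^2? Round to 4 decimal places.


The fitted line is Y = -5.4356 + -1.0211*X.
SSres = 5.1241, SStot = 183.2000.
R^2 = 1 - SSres/SStot = 0.9720.

0.9720


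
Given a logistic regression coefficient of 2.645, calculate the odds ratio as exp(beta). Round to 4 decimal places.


exp(2.645) = 14.0834.
So the odds ratio is 14.0834.

14.0834


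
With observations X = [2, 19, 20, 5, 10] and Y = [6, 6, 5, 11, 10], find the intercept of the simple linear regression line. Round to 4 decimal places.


First find the slope: b1 = -0.1697.
Means: xbar = 11.2000, ybar = 7.6000.
b0 = ybar - b1 * xbar = 7.6000 - -0.1697 * 11.2000 = 9.5008.

9.5008


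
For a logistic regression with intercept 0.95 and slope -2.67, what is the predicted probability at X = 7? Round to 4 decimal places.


Linear predictor: z = 0.95 + -2.67 * 7 = -17.7400.
P = 1/(1 + exp(17.7400)) = 1/(1 + 50627223.3272) = 0.0000.

0.0000


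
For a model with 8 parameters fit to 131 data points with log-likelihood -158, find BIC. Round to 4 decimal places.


ln(131) = 4.875197.
k * ln(n) = 8 * 4.875197 = 39.001576.
-2L = 316.
BIC = 39.001576 + 316 = 355.001576, which rounds to 355.0016.

355.0016


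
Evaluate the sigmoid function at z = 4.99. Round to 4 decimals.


Compute exp(-4.9900) = 0.0068.
Sigmoid = 1 / (1 + 0.0068) = 1 / 1.0068 = 0.9932.

0.9932


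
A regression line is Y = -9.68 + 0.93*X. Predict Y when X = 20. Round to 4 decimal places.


Predicted value:
Y = -9.68 + (0.93)(20) = -9.68 + 18.6000 = 8.9200.

8.9200


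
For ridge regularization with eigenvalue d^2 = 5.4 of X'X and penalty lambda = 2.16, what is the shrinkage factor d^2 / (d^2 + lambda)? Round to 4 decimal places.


d^2 + lambda = 5.4 + 2.16 = 7.5600.
Shrinkage factor = 5.4/7.5600 = 0.7143.

0.7143


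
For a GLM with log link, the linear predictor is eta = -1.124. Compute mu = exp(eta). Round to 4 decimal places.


The inverse log link gives:
mu = exp(-1.124) = 0.3250.

0.3250


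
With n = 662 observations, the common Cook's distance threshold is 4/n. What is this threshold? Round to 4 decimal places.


Cook's distance cutoff = 4/n = 4/662.
= 0.0060.

0.0060


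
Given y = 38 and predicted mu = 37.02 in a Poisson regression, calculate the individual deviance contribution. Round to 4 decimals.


Compute y*ln(y/mu) = 38*ln(38/37.02) = 38*0.026128 = 0.992864.
y - mu = 0.98.
D = 2*(0.992864 - (0.98)) = 0.025728, which rounds to 0.0257.

0.0257


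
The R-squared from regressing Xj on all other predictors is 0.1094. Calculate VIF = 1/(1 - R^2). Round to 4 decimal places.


Using VIF = 1/(1 - R^2_j):
1 - 0.1094 = 0.8906.
VIF = 1.1228.

1.1228


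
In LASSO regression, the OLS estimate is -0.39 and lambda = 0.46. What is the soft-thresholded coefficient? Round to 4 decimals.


|beta_OLS| = 0.39.
lambda = 0.46.
Since |beta| <= lambda, the coefficient is set to 0.
Result = 0.0000.

0.0000


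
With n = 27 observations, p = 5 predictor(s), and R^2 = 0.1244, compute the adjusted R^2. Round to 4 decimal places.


Adjusted R^2 = 1 - (1 - R^2) * (n-1)/(n-p-1).
(1 - R^2) = 0.8756.
(n-1)/(n-p-1) = 26/21.
(1 - R^2) * (n-1) = 0.8756 * 26 = 22.7656.
Divide by (n-p-1): 22.7656 / 21 = 1.0841.
Adj R^2 = 1 - 1.0841 = -0.0841.

-0.0841


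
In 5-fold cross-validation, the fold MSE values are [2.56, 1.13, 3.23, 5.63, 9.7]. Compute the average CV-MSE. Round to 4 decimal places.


Sum of fold MSEs = 22.2500.
Average = 22.2500 / 5 = 4.4500.

4.4500


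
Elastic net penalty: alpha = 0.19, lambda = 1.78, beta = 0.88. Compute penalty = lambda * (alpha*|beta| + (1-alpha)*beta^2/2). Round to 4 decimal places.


alpha * |beta| = 0.19 * 0.88 = 0.1672.
(1-alpha) * beta^2/2 = 0.81 * 0.7744/2 = 0.3136.
Total = 1.78 * (0.1672 + 0.3136) = 0.8559.

0.8559


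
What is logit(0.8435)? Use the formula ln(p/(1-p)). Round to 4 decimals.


1 - p = 0.1565.
p/(1-p) = 5.3898.
logit = ln(5.3898) = 1.6845.

1.6845


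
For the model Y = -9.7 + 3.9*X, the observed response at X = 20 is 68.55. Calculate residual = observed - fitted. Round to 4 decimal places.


Predicted = -9.7 + 3.9 * 20 = 68.3000.
Residual = 68.55 - 68.3000 = 0.2500.

0.2500


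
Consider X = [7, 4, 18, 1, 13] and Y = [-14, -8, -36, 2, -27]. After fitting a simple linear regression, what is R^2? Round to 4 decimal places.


After computing the OLS fit (b0=2.1818, b1=-2.1839):
SSres = 8.7992, SStot = 911.2000.
R^2 = 1 - 8.7992/911.2000 = 0.9903.

0.9903


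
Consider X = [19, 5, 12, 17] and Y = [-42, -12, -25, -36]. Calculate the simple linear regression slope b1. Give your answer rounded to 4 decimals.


The sample means are xbar = 13.2500 and ybar = -28.7500.
Compute S_xx = 116.7500 and S_xy = -246.2500.
Slope b1 = S_xy / S_xx = -246.2500 / 116.7500 = -2.1092.

-2.1092


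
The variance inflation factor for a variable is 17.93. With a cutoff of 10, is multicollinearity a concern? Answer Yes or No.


Compare VIF = 17.93 to the threshold of 10.
17.93 >= 10, so the answer is Yes.

Yes


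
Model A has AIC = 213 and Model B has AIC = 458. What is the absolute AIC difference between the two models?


Compute |213 - 458| = 245.
Model A has the smaller AIC.

245


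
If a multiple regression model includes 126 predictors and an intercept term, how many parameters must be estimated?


Total coefficients = number of predictors + 1 (for the intercept).
= 126 + 1 = 127.

127


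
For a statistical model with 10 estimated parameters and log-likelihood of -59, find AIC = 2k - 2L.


Compute:
2k = 2*10 = 20.
-2*loglik = -2*(-59) = 118.
AIC = 20 + 118 = 138.

138


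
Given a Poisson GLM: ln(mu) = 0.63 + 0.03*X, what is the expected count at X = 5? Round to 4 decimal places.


Compute eta = 0.63 + 0.03 * 5 = 0.7800.
Apply inverse link: mu = e^0.7800 = 2.1815.

2.1815


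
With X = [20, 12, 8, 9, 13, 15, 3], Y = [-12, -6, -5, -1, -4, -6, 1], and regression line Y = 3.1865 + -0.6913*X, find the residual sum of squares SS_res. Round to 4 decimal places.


For each point, residual = actual - predicted.
Residuals: [-1.3605, -0.8909, -2.6561, 2.0352, 1.8004, 1.1830, -0.1126].
Sum of squared residuals = 18.4952.

18.4952


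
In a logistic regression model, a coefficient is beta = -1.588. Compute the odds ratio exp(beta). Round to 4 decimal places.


Odds ratio = exp(beta) = exp(-1.588).
= 0.2043.

0.2043


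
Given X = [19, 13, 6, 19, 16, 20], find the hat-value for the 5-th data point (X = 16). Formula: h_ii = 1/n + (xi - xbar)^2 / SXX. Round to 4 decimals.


Compute xbar = 15.5000 with n = 6 observations.
SXX = 141.5000.
Leverage = 1/6 + (16 - 15.5000)^2/141.5000 = 0.1684.

0.1684


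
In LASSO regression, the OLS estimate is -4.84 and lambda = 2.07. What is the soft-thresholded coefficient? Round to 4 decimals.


Check: |-4.84| = 4.84 vs lambda = 2.07.
Since |beta| > lambda, coefficient = sign(beta)*(|beta| - lambda) = -2.7700.
Soft-thresholded coefficient = -2.7700.

-2.7700


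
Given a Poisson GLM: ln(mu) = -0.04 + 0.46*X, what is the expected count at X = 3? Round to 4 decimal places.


Compute eta = -0.04 + 0.46 * 3 = 1.3400.
Apply inverse link: mu = e^1.3400 = 3.8190.

3.8190


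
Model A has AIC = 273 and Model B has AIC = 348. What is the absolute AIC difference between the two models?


Compute |273 - 348| = 75.
Model A has the smaller AIC.

75


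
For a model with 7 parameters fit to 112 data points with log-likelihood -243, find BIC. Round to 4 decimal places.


k * ln(n) = 7 * ln(112) = 7 * 4.718499 = 33.029493.
-2 * loglik = -2 * (-243) = 486.
BIC = 33.029493 + 486 = 519.029493, which rounds to 519.0295.

519.0295


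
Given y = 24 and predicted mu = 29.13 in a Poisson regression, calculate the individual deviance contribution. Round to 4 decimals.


First: ln(24/29.13) = -0.193715.
Then: 24 * -0.193715 = -4.649160.
y - mu = 24 - 29.13 = -5.13.
D = 2(-4.649160 - -5.13) = 0.961680, which rounds to 0.9617.

0.9617


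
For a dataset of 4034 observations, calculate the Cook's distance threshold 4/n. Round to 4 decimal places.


The threshold is 4/n.
4/4034 = 0.0010.

0.0010


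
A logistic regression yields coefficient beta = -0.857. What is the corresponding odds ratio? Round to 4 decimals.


exp(-0.857) = 0.4244.
So the odds ratio is 0.4244.

0.4244


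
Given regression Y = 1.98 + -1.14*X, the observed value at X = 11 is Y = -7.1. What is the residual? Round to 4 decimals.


Fitted value at X = 11 is yhat = 1.98 + -1.14*11 = -10.5600.
Residual = -7.1 - -10.5600 = 3.4600.

3.4600


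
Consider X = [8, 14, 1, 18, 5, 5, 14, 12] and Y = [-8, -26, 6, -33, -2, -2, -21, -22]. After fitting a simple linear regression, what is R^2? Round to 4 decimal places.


Fit the OLS line: b0 = 9.3201, b1 = -2.3709.
SSres = 25.3223.
SStot = 1340.0000.
R^2 = 1 - 25.3223/1340.0000 = 0.9811.

0.9811


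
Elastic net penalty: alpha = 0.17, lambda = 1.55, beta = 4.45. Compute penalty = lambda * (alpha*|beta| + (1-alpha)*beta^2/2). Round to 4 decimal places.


Compute:
L1 = 0.17 * 4.45 = 0.7565.
L2 = 0.83 * 4.45^2 / 2 = 8.2180.
Penalty = 1.55 * (0.7565 + 8.2180) = 13.9105.

13.9105


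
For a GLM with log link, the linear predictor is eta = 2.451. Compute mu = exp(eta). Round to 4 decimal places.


Apply the inverse link:
mu = e^2.451 = 11.5999.

11.5999


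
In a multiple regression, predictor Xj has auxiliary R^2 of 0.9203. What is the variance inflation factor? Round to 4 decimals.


Using VIF = 1/(1 - R^2_j):
1 - 0.9203 = 0.0797.
VIF = 12.5471.

12.5471


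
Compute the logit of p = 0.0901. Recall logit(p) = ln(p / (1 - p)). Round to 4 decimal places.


The odds are p/(1-p) = 0.0901 / 0.9099 = 0.0990.
logit(p) = ln(0.0990) = -2.3124.

-2.3124


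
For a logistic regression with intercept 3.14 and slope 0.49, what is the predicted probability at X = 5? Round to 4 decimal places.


Linear predictor: z = 3.14 + 0.49 * 5 = 5.5900.
P = 1/(1 + exp(-5.5900)) = 1/(1 + 0.0037) = 0.9963.

0.9963


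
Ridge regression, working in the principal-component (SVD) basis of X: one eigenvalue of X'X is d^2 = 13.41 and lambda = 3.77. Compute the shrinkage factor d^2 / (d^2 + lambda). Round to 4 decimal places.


Compute the denominator: 13.41 + 3.77 = 17.1800.
Shrinkage factor = 13.41 / 17.1800 = 0.7806.

0.7806


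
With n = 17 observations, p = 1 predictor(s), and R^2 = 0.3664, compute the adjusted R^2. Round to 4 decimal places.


Adjusted R^2 = 1 - (1 - R^2) * (n-1)/(n-p-1).
(1 - R^2) = 0.6336.
(n-1)/(n-p-1) = 16/15.
(1 - R^2) * (n-1) = 0.6336 * 16 = 10.1376.
Divide by (n-p-1): 10.1376 / 15 = 0.6758.
Adj R^2 = 1 - 0.6758 = 0.3242.

0.3242


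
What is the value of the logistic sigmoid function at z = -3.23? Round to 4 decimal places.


Compute exp(3.2300) = 25.2797.
Sigmoid = 1 / (1 + 25.2797) = 1 / 26.2797 = 0.0381.

0.0381


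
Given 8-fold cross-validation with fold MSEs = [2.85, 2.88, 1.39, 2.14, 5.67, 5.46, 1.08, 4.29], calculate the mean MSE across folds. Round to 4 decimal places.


Sum of fold MSEs = 25.7600.
Average = 25.7600 / 8 = 3.2200.

3.2200


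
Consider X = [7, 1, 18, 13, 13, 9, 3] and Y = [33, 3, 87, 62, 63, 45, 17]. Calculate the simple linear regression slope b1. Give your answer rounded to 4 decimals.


The sample means are xbar = 9.1429 and ybar = 44.2857.
Compute S_xx = 216.8571 and S_xy = 1046.7143.
Slope b1 = S_xy / S_xx = 1046.7143 / 216.8571 = 4.8267.

4.8267


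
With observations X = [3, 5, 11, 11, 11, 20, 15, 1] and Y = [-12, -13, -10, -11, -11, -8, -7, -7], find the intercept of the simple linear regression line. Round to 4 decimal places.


Compute b1 = 0.1255 from the OLS formula.
With xbar = 9.6250 and ybar = -9.8750, the intercept is:
b0 = -9.8750 - 0.1255 * 9.6250 = -11.0829.

-11.0829


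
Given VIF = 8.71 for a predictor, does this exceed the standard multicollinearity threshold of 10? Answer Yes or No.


The threshold is 10.
VIF = 8.71 is < 10.
Multicollinearity indication: No.

No


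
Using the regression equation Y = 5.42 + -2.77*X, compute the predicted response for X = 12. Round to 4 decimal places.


Predicted value:
Y = 5.42 + (-2.77)(12) = 5.42 + -33.2400 = -27.8200.

-27.8200


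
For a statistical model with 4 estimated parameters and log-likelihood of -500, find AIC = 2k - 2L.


AIC = 2k - 2*loglik = 2(4) - 2(-500).
= 8 + 1000 = 1008.

1008


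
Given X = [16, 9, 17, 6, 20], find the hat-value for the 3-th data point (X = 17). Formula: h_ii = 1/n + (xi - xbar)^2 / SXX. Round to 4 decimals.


Mean of X: xbar = 13.6000.
SXX = 137.2000.
For X = 17: h = 1/5 + (17 - 13.6000)^2/137.2000 = 0.2843.

0.2843


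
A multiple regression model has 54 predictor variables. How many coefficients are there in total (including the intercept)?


Total coefficients = number of predictors + 1 (for the intercept).
= 54 + 1 = 55.

55


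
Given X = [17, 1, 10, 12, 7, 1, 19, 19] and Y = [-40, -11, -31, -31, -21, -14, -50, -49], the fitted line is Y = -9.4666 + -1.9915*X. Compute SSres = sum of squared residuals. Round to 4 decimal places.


Compute predicted values, then residuals = yi - yhat_i.
Residuals: [3.3221, 0.4581, -1.6184, 2.3646, 2.4071, -2.5419, -2.6949, -1.6949].
SSres = sum(residual^2) = 41.8473.

41.8473


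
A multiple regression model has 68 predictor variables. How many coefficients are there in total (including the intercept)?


Including the intercept, the model has 68 predictor coefficients + 1 intercept.
Total = 69.

69


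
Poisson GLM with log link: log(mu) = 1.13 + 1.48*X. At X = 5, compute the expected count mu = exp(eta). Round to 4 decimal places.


Linear predictor: eta = 1.13 + (1.48)(5) = 8.5300.
Expected count: mu = exp(8.5300) = 5064.4458.

5064.4458


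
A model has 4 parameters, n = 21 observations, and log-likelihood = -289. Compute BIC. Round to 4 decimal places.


k * ln(n) = 4 * ln(21) = 4 * 3.044522 = 12.178088.
-2 * loglik = -2 * (-289) = 578.
BIC = 12.178088 + 578 = 590.178088, which rounds to 590.1781.

590.1781


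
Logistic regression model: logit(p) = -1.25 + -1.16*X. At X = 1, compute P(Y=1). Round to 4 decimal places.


Linear predictor: z = -1.25 + -1.16 * 1 = -2.4100.
P = 1/(1 + exp(2.4100)) = 1/(1 + 11.1340) = 0.0824.

0.0824


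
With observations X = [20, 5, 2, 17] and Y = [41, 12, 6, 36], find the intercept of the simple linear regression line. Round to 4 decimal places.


The slope is b1 = 1.9615.
Sample means are xbar = 11.0000 and ybar = 23.7500.
Intercept: b0 = 23.7500 - (1.9615)(11.0000) = 2.1731.

2.1731


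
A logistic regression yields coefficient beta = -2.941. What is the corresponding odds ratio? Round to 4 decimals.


exp(-2.941) = 0.0528.
So the odds ratio is 0.0528.

0.0528


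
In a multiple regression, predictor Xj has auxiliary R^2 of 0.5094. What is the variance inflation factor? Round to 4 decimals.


Denominator: 1 - 0.5094 = 0.4906.
VIF = 1 / 0.4906 = 2.0383.

2.0383


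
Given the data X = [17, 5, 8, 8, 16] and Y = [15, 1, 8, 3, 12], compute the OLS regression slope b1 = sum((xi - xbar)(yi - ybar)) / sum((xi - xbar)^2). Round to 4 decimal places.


Calculate xbar = 10.8000, ybar = 7.8000.
S_xx = 114.8000, S_xy = 118.8000.
Using b1 = S_xy / S_xx = 118.8000 / 114.8000, we get b1 = 1.0348.

1.0348


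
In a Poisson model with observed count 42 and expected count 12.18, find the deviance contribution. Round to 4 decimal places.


y/mu = 42/12.18 = 3.448276 (approx.), and ln(42/12.18) = 1.237874.
y * ln(y/mu) = 42 * 1.237874 = 51.990708.
y - mu = 29.82.
D = 2 * (51.990708 - 29.82) = 44.341416, which rounds to 44.3414.

44.3414


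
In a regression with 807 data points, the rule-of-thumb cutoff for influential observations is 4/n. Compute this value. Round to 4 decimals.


The threshold is 4/n.
4/807 = 0.0050.

0.0050


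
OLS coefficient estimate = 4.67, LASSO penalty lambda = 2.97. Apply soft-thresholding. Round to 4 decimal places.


Check: |4.67| = 4.67 vs lambda = 2.97.
Since |beta| > lambda, coefficient = sign(beta)*(|beta| - lambda) = 1.7000.
Soft-thresholded coefficient = 1.7000.

1.7000


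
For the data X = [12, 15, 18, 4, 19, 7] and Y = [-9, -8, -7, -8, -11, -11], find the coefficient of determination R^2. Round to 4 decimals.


The fitted line is Y = -9.2066 + 0.0165*X.
SSres = 13.9504, SStot = 14.0000.
R^2 = 1 - SSres/SStot = 0.0035.

0.0035


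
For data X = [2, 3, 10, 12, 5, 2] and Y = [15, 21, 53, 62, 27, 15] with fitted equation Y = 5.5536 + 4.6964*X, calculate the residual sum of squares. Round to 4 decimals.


Compute predicted values, then residuals = yi - yhat_i.
Residuals: [0.0536, 1.3572, 0.4824, 0.0896, -2.0356, 0.0536].
SSres = sum(residual^2) = 6.2321.

6.2321


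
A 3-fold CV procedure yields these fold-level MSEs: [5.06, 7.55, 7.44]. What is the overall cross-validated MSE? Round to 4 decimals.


Total MSE across folds = 20.0500.
CV-MSE = 20.0500/3 = 6.6833.

6.6833


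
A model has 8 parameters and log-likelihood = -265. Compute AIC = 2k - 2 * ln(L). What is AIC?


Compute:
2k = 2*8 = 16.
-2*loglik = -2*(-265) = 530.
AIC = 16 + 530 = 546.

546


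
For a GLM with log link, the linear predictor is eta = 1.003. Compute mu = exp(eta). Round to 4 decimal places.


mu = exp(eta) = exp(1.003).
= 2.7264.

2.7264


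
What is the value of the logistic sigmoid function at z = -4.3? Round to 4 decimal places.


Compute exp(4.3000) = 73.6998.
Sigmoid = 1 / (1 + 73.6998) = 1 / 74.6998 = 0.0134.

0.0134


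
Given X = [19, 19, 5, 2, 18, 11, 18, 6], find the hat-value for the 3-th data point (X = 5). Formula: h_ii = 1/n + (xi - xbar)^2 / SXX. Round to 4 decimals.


Compute xbar = 12.2500 with n = 8 observations.
SXX = 355.5000.
Leverage = 1/8 + (5 - 12.2500)^2/355.5000 = 0.2729.

0.2729


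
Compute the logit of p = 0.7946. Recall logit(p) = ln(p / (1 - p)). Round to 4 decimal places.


Compute the odds: 0.7946/0.2054 = 3.8685.
Take the natural log: ln(3.8685) = 1.3529.

1.3529


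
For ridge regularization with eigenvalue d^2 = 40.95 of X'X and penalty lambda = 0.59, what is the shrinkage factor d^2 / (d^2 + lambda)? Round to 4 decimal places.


Compute the denominator: 40.95 + 0.59 = 41.5400.
Shrinkage factor = 40.95 / 41.5400 = 0.9858.

0.9858


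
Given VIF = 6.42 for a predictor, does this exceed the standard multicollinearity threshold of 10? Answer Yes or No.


Check: VIF = 6.42 vs threshold = 10.
Since 6.42 < 10, the answer is No.

No


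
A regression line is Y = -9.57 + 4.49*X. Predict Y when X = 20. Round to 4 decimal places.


Predicted value:
Y = -9.57 + (4.49)(20) = -9.57 + 89.8000 = 80.2300.

80.2300


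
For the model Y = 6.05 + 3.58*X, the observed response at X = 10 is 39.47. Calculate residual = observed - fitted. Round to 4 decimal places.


Predicted = 6.05 + 3.58 * 10 = 41.8500.
Residual = 39.47 - 41.8500 = -2.3800.

-2.3800


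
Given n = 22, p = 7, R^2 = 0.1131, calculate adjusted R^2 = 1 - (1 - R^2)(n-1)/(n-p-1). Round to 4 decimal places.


Using the formula:
(1 - 0.1131) = 0.8869.
Multiply by 21/14: 0.8869 * 21 = 18.6249, then 18.6249 / 14 = 1.3304.
Adj R^2 = 1 - 1.3304 = -0.3304.

-0.3304


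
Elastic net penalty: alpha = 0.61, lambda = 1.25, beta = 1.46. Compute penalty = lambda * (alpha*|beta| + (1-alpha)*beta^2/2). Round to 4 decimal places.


Compute:
L1 = 0.61 * 1.46 = 0.8906.
L2 = 0.39 * 1.46^2 / 2 = 0.4157.
Penalty = 1.25 * (0.8906 + 0.4157) = 1.6328.

1.6328


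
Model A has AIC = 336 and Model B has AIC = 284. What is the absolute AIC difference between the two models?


|AIC_A - AIC_B| = |336 - 284| = 52.
Model B is preferred (lower AIC).

52


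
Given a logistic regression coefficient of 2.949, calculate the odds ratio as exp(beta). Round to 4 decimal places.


Odds ratio = exp(beta) = exp(2.949).
= 19.0869.

19.0869


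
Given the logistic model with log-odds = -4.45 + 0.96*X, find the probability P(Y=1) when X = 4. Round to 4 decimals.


z = -4.45 + 0.96 * 4 = -0.6100.
Sigmoid: P = 1 / (1 + exp(0.6100)) = 0.3521.

0.3521


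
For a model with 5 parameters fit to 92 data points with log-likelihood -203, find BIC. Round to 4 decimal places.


ln(92) = 4.521789.
k * ln(n) = 5 * 4.521789 = 22.608945.
-2L = 406.
BIC = 22.608945 + 406 = 428.608945, which rounds to 428.6089.

428.6089


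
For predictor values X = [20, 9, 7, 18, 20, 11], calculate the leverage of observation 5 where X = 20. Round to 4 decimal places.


Mean of X: xbar = 14.1667.
SXX = 170.8333.
For X = 20: h = 1/6 + (20 - 14.1667)^2/170.8333 = 0.3659.

0.3659


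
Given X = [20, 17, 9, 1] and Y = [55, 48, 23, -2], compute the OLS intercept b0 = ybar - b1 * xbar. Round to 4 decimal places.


The slope is b1 = 3.0354.
Sample means are xbar = 11.7500 and ybar = 31.0000.
Intercept: b0 = 31.0000 - (3.0354)(11.7500) = -4.6663.

-4.6663


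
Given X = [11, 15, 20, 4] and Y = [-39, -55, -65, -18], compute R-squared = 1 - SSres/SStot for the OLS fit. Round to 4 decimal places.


Fit the OLS line: b0 = -6.5219, b1 = -3.0182.
SSres = 14.7044.
SStot = 1262.7500.
R^2 = 1 - 14.7044/1262.7500 = 0.9884.

0.9884


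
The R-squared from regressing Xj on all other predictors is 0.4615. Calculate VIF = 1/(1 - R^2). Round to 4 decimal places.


Denominator: 1 - 0.4615 = 0.5385.
VIF = 1 / 0.5385 = 1.8570.

1.8570


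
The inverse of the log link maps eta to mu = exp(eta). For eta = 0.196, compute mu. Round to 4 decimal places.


Apply the inverse link:
mu = e^0.196 = 1.2165.

1.2165


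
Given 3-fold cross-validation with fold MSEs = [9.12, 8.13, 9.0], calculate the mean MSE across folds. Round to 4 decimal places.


Sum of fold MSEs = 26.2500.
Average = 26.2500 / 3 = 8.7500.

8.7500


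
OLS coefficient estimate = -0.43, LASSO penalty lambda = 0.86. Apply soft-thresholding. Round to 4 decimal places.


Absolute value: |-0.43| = 0.43.
Compare to lambda = 0.86.
Since |beta| <= lambda, the coefficient is set to 0.

0.0000


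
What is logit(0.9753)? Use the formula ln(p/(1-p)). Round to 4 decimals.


Compute the odds: 0.9753/0.0247 = 39.4858.
Take the natural log: ln(39.4858) = 3.6759.

3.6759


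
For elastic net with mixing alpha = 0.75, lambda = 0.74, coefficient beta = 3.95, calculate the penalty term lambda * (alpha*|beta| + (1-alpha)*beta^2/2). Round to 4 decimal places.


L1 component = 0.75 * |3.95| = 2.9625.
L2 component = 0.25 * 3.95^2 / 2 = 1.9503.
Penalty = 0.74 * (2.9625 + 1.9503) = 0.74 * 4.9128 = 3.6355.

3.6355


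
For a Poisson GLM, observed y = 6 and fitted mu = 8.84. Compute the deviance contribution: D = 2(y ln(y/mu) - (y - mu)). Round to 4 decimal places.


y/mu = 6/8.84 = 0.678733 (approx.), and ln(6/8.84) = -0.387527.
y * ln(y/mu) = 6 * -0.387527 = -2.325162.
y - mu = -2.84.
D = 2 * (-2.325162 - -2.84) = 1.029676, which rounds to 1.0297.

1.0297


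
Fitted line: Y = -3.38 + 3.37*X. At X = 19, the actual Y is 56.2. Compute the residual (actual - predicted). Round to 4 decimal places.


Fitted value at X = 19 is yhat = -3.38 + 3.37*19 = 60.6500.
Residual = 56.2 - 60.6500 = -4.4500.

-4.4500


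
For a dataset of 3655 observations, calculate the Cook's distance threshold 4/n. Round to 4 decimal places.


The threshold is 4/n.
4/3655 = 0.0011.

0.0011


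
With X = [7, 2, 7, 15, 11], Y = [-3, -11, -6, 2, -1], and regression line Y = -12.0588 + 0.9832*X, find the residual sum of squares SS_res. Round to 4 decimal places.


Predicted values from Y = -12.0588 + 0.9832*X.
Residuals: [2.1764, -0.9076, -0.8236, -0.6892, 0.2436].
SSres = 6.7731.

6.7731


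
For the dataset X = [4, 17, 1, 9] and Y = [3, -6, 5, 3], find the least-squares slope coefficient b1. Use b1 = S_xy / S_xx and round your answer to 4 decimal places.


First compute the means: xbar = 7.7500, ybar = 1.2500.
Then S_xx = sum((xi - xbar)^2) = 146.7500.
S_xy = sum((xi - xbar)(yi - ybar)) = -96.7500.
b1 = S_xy / S_xx = -96.7500 / 146.7500 = -0.6593.

-0.6593


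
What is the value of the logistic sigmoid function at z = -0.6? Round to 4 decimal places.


exp(0.6000) = 1.8221.
1 + exp(-z) = 2.8221.
sigmoid = 1/2.8221 = 0.3543.

0.3543


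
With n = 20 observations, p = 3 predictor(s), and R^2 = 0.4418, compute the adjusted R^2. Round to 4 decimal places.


Plug in: Adj R^2 = 1 - (1 - 0.4418) * 19/16.
= 1 - 0.5582 * 19/16
= 1 - 10.6058 / 16
= 1 - 0.6629 = 0.3371.

0.3371


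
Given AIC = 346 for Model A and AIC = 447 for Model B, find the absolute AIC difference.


Compute |346 - 447| = 101.
Model A has the smaller AIC.

101


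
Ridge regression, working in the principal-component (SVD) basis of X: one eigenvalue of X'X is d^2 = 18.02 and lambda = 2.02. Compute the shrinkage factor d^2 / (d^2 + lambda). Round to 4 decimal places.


d^2 + lambda = 18.02 + 2.02 = 20.0400.
Shrinkage factor = 18.02/20.0400 = 0.8992.

0.8992


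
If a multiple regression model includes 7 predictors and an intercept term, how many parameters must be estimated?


Including the intercept, the model has 7 predictor coefficients + 1 intercept.
Total = 8.

8


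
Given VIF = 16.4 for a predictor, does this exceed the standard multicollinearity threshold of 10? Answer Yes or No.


Check: VIF = 16.4 vs threshold = 10.
Since 16.4 >= 10, the answer is Yes.

Yes


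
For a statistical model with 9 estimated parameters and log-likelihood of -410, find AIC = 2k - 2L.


AIC = 2k - 2*loglik = 2(9) - 2(-410).
= 18 + 820 = 838.

838


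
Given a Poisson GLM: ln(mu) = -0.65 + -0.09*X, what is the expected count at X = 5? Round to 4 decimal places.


Compute eta = -0.65 + -0.09 * 5 = -1.1000.
Apply inverse link: mu = e^-1.1000 = 0.3329.

0.3329


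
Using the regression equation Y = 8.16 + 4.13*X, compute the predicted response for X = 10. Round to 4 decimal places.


Substitute X = 10 into the equation:
Y = 8.16 + 4.13 * 10 = 8.16 + 41.3000 = 49.4600.

49.4600


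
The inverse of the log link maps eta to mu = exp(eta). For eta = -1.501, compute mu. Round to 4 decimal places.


The inverse log link gives:
mu = exp(-1.501) = 0.2229.

0.2229


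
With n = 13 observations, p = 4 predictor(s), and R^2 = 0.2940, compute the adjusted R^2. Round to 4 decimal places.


Plug in: Adj R^2 = 1 - (1 - 0.2940) * 12/8.
= 1 - 0.7060 * 12/8
= 1 - 8.4720 / 8
= 1 - 1.0590 = -0.0590.

-0.0590


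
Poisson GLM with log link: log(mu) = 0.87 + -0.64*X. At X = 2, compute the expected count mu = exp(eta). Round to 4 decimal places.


eta = 0.87 + -0.64 * 2 = -0.4100.
mu = exp(-0.4100) = 0.6637.

0.6637


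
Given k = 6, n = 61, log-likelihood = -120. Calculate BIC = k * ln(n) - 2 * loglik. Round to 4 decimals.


ln(61) = 4.110874.
k * ln(n) = 6 * 4.110874 = 24.665244.
-2L = 240.
BIC = 24.665244 + 240 = 264.665244, which rounds to 264.6652.

264.6652


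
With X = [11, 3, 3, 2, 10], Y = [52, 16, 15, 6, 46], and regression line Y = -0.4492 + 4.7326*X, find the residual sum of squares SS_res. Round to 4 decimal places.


For each point, residual = actual - predicted.
Residuals: [0.3906, 2.2514, 1.2514, -3.0160, -0.8768].
Sum of squared residuals = 16.6524.

16.6524


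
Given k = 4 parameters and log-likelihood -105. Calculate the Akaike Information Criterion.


AIC = 2k - 2*loglik = 2(4) - 2(-105).
= 8 + 210 = 218.

218


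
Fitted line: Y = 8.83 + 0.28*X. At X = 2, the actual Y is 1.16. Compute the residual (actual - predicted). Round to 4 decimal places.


Compute yhat = 8.83 + (0.28)(2) = 9.3900.
Residual = actual - predicted = 1.16 - 9.3900 = -8.2300.

-8.2300


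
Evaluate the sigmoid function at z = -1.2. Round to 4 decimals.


exp(1.2000) = 3.3201.
1 + exp(-z) = 4.3201.
sigmoid = 1/4.3201 = 0.2315.

0.2315


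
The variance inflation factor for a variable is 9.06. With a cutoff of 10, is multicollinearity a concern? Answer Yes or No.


The threshold is 10.
VIF = 9.06 is < 10.
Multicollinearity indication: No.

No


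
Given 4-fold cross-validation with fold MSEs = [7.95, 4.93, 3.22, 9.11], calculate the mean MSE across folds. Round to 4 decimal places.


Sum of fold MSEs = 25.2100.
Average = 25.2100 / 4 = 6.3025.

6.3025


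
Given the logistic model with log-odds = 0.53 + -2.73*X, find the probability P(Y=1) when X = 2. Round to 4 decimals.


Compute z = 0.53 + (-2.73)(2) = -4.9300.
exp(-z) = 138.3795.
P = 1/(1 + 138.3795) = 0.0072.

0.0072


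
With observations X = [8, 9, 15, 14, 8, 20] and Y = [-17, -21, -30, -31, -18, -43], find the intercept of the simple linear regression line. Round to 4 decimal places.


First find the slope: b1 = -2.0426.
Means: xbar = 12.3333, ybar = -26.6667.
b0 = ybar - b1 * xbar = -26.6667 - -2.0426 * 12.3333 = -1.4744.

-1.4744


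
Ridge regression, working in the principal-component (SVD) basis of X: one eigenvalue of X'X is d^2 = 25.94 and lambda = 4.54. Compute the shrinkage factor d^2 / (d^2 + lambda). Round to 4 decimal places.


Denominator = d^2 + lambda = 25.94 + 4.54 = 30.4800.
Shrinkage = 25.94 / 30.4800 = 0.8510.

0.8510


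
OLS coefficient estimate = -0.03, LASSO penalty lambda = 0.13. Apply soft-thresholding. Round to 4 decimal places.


Check: |-0.03| = 0.03 vs lambda = 0.13.
Since |beta| <= lambda, the coefficient is set to 0.
Soft-thresholded coefficient = 0.0000.

0.0000


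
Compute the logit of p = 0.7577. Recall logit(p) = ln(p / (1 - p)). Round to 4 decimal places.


The odds are p/(1-p) = 0.7577 / 0.2423 = 3.1271.
logit(p) = ln(3.1271) = 1.1401.

1.1401


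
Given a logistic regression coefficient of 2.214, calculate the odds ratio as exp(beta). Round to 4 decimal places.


exp(2.214) = 9.1523.
So the odds ratio is 9.1523.

9.1523


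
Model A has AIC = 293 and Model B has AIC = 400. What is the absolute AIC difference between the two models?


Compute |293 - 400| = 107.
Model A has the smaller AIC.

107


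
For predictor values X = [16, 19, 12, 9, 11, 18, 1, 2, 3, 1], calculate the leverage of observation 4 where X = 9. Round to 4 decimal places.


Compute xbar = 9.2000 with n = 10 observations.
SXX = 455.6000.
Leverage = 1/10 + (9 - 9.2000)^2/455.6000 = 0.1001.

0.1001


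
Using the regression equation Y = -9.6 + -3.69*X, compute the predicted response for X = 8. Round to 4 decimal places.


Predicted value:
Y = -9.6 + (-3.69)(8) = -9.6 + -29.5200 = -39.1200.

-39.1200


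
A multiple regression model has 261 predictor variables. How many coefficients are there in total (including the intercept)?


Including the intercept, the model has 261 predictor coefficients + 1 intercept.
Total = 262.

262


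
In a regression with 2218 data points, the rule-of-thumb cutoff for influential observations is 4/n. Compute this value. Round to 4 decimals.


Using the rule of thumb:
Threshold = 4 / 2218 = 0.0018.

0.0018


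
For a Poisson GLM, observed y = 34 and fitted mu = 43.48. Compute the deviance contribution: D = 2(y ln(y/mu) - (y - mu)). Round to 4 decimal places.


y/mu = 34/43.48 = 0.781969 (approx.), and ln(34/43.48) = -0.245941.
y * ln(y/mu) = 34 * -0.245941 = -8.361994.
y - mu = -9.48.
D = 2 * (-8.361994 - -9.48) = 2.236012, which rounds to 2.2360.

2.2360


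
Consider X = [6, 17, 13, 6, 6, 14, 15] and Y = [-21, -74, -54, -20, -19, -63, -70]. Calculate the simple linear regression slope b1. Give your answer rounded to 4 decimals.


Calculate xbar = 11.0000, ybar = -45.8571.
S_xx = 140.0000, S_xy = -721.0000.
Using b1 = S_xy / S_xx = -721.0000 / 140.0000, we get b1 = -5.1500.

-5.1500


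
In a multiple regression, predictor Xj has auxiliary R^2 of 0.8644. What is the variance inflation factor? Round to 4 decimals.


VIF = 1 / (1 - 0.8644).
= 1 / 0.1356 = 7.3746.

7.3746


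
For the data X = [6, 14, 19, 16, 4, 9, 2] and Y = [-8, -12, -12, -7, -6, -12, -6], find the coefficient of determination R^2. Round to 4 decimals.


After computing the OLS fit (b0=-6.2000, b1=-0.2800):
SSres = 30.4000, SStot = 50.0000.
R^2 = 1 - 30.4000/50.0000 = 0.3920.

0.3920


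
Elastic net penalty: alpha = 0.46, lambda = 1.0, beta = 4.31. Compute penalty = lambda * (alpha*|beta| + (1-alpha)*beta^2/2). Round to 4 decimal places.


L1 component = 0.46 * |4.31| = 1.9826.
L2 component = 0.54 * 4.31^2 / 2 = 5.0155.
Penalty = 1.0 * (1.9826 + 5.0155) = 1.0 * 6.9981 = 6.9981.

6.9981


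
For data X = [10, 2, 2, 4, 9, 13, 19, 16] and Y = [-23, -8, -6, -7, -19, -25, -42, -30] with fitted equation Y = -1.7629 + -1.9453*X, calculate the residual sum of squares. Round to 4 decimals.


Predicted values from Y = -1.7629 + -1.9453*X.
Residuals: [-1.7841, -2.3465, -0.3465, 2.5441, 0.2706, 2.0518, -3.2764, 2.8877].
SSres = 38.6383.

38.6383


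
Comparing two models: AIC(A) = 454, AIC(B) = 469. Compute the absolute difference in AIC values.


Absolute difference = |454 - 469| = 15.
The model with lower AIC (A) is preferred.

15


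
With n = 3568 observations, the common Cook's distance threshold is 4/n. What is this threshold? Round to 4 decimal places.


The threshold is 4/n.
4/3568 = 0.0011.

0.0011


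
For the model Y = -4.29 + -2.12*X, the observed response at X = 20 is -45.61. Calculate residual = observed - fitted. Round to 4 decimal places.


Compute yhat = -4.29 + (-2.12)(20) = -46.6900.
Residual = actual - predicted = -45.61 - -46.6900 = 1.0800.

1.0800


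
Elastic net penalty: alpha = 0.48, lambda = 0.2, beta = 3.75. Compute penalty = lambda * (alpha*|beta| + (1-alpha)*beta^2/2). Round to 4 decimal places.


L1 component = 0.48 * |3.75| = 1.8000.
L2 component = 0.52 * 3.75^2 / 2 = 3.6563.
Penalty = 0.2 * (1.8000 + 3.6563) = 0.2 * 5.4563 = 1.0913.

1.0913


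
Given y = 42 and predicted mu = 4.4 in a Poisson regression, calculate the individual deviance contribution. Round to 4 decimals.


y/mu = 42/4.4 = 9.545455 (approx.), and ln(42/4.4) = 2.256065.
y * ln(y/mu) = 42 * 2.256065 = 94.754730.
y - mu = 37.6.
D = 2 * (94.754730 - 37.6) = 114.309460, which rounds to 114.3095.

114.3095


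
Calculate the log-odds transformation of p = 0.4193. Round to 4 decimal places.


1 - p = 0.5807.
p/(1-p) = 0.7221.
logit = ln(0.7221) = -0.3256.

-0.3256


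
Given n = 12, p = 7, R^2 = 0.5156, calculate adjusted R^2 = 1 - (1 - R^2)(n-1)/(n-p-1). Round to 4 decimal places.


Using the formula:
(1 - 0.5156) = 0.4844.
Multiply by 11/4: 0.4844 * 11 = 5.3284, then 5.3284 / 4 = 1.3321.
Adj R^2 = 1 - 1.3321 = -0.3321.

-0.3321


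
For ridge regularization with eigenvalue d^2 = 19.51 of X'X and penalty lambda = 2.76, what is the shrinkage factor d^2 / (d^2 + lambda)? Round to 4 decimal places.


d^2 + lambda = 19.51 + 2.76 = 22.2700.
Shrinkage factor = 19.51/22.2700 = 0.8761.

0.8761


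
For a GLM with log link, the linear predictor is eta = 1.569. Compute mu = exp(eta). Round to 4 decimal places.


The inverse log link gives:
mu = exp(1.569) = 4.8018.

4.8018


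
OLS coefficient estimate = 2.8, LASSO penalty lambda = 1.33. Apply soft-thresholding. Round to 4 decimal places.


|beta_OLS| = 2.8.
lambda = 1.33.
Since |beta| > lambda, coefficient = sign(beta)*(|beta| - lambda) = 1.4700.
Result = 1.4700.

1.4700


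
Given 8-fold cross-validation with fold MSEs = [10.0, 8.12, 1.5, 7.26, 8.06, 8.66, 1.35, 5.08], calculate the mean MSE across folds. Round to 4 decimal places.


Sum of fold MSEs = 50.0300.
Average = 50.0300 / 8 = 6.2538.

6.2538


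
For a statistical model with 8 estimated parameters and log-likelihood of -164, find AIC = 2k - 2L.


AIC = 2k - 2*loglik = 2(8) - 2(-164).
= 16 + 328 = 344.

344


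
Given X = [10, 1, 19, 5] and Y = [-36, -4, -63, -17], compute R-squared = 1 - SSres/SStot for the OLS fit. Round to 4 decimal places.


Fit the OLS line: b0 = -1.1480, b1 = -3.2974.
SSres = 4.7663.
SStot = 1970.0000.
R^2 = 1 - 4.7663/1970.0000 = 0.9976.

0.9976


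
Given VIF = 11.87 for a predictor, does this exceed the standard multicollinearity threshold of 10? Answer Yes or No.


Check: VIF = 11.87 vs threshold = 10.
Since 11.87 >= 10, the answer is Yes.

Yes


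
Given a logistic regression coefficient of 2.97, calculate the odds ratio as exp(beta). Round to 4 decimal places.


The odds ratio is computed as:
OR = e^(2.97) = 19.4919.

19.4919


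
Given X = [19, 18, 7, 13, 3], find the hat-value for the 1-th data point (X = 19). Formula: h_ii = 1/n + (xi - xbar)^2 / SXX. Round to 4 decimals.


Mean of X: xbar = 12.0000.
SXX = 192.0000.
For X = 19: h = 1/5 + (19 - 12.0000)^2/192.0000 = 0.4552.

0.4552
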